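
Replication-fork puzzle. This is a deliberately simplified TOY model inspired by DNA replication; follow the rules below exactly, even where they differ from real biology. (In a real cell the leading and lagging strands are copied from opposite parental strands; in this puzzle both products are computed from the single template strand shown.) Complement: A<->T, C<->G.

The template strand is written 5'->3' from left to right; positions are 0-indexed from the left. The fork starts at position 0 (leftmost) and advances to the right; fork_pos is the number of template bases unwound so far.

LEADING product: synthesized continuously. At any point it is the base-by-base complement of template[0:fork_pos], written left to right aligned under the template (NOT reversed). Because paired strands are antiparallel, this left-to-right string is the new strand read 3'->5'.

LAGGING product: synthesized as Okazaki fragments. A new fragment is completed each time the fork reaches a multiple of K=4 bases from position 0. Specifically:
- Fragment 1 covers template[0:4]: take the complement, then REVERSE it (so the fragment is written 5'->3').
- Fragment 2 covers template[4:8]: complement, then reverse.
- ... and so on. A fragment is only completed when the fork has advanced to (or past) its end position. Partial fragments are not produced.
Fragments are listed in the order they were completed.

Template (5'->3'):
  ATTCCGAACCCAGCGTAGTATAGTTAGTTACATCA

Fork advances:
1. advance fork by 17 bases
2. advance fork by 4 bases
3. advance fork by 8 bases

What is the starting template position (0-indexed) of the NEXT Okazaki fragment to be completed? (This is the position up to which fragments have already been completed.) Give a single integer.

Step 1: advance 17 -> fork_pos = 0 + 17 = 17. Reached multiple(s) of 4: 4, 8, 12, 16 -> fragments 1-4 completed (4 total).
Step 2: advance 4 -> fork_pos = 17 + 4 = 21. Reached multiple(s) of 4: 20 -> fragment 5 completed (5 total).
Step 3: advance 8 -> fork_pos = 21 + 8 = 29. Reached multiple(s) of 4: 24, 28 -> fragments 6-7 completed (7 total).
7 fragment(s) completed, covering template[0:28] (7 x 4 = 28). The next fragment, fragment 8, covers template[28:32], so it starts at position 28.

Answer: 28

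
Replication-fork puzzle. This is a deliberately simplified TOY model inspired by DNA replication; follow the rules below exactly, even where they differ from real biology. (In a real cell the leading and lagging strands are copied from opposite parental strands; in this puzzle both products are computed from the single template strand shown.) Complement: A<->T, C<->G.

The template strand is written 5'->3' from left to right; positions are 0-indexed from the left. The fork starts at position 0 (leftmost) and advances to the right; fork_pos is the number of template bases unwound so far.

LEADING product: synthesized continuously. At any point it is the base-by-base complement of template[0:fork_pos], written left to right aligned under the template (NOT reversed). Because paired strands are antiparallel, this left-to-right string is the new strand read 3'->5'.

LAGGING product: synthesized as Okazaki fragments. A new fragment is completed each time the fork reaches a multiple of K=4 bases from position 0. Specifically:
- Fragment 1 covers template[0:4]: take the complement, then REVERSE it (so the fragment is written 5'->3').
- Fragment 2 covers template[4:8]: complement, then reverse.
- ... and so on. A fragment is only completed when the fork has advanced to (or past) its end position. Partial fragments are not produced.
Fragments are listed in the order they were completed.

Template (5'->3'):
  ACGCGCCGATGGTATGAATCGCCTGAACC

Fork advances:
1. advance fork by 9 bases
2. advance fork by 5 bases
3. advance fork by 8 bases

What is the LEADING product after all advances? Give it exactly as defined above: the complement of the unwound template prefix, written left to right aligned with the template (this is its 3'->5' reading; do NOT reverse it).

Step 1: advance 9 -> fork_pos = 0 + 9 = 9.
Step 2: advance 5 -> fork_pos = 9 + 5 = 14.
Step 3: advance 8 -> fork_pos = 14 + 8 = 22.
Unwound prefix: template[0:22] = ACGCGCCGATGGTATGAATCGC
Complement it base by base (A<->T, C<->G), keeping left-to-right order:
  [0:5] ACGCG -> TGCGC
  [5:10] CCGAT -> GGCTA
  [10:15] GGTAT -> CCATA
  [15:20] GAATC -> CTTAG
  [20:22] GC -> CG
Concatenate: TGCGCGGCTACCATACTTAGCG (length 22; written aligned with the template, i.e. 3'->5').

Answer: TGCGCGGCTACCATACTTAGCG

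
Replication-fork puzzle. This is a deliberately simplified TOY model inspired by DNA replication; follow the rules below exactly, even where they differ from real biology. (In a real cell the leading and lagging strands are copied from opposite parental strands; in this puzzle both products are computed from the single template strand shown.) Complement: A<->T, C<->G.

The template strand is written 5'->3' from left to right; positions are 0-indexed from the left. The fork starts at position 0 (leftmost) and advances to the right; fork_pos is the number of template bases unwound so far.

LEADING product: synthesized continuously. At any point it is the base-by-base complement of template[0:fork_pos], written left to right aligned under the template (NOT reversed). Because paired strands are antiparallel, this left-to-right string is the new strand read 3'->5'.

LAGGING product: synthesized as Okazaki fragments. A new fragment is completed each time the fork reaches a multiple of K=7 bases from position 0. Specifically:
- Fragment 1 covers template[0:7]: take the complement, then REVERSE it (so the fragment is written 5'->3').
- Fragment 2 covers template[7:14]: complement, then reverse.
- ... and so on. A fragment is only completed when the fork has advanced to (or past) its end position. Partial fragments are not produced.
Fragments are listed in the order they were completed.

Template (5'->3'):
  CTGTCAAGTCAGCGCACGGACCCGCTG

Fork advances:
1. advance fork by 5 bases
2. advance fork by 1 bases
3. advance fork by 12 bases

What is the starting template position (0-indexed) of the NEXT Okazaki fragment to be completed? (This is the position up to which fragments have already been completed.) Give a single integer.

Answer: 14

Derivation:
Step 1: advance 5 -> fork_pos = 0 + 5 = 5. Next multiple of 7 is 7 (not reached); still 0 fragment(s).
Step 2: advance 1 -> fork_pos = 5 + 1 = 6. Next multiple of 7 is 7 (not reached); still 0 fragment(s).
Step 3: advance 12 -> fork_pos = 6 + 12 = 18. Reached multiple(s) of 7: 7, 14 -> fragments 1-2 completed (2 total).
2 fragment(s) completed, covering template[0:14] (2 x 7 = 14). The next fragment, fragment 3, covers template[14:21], so it starts at position 14.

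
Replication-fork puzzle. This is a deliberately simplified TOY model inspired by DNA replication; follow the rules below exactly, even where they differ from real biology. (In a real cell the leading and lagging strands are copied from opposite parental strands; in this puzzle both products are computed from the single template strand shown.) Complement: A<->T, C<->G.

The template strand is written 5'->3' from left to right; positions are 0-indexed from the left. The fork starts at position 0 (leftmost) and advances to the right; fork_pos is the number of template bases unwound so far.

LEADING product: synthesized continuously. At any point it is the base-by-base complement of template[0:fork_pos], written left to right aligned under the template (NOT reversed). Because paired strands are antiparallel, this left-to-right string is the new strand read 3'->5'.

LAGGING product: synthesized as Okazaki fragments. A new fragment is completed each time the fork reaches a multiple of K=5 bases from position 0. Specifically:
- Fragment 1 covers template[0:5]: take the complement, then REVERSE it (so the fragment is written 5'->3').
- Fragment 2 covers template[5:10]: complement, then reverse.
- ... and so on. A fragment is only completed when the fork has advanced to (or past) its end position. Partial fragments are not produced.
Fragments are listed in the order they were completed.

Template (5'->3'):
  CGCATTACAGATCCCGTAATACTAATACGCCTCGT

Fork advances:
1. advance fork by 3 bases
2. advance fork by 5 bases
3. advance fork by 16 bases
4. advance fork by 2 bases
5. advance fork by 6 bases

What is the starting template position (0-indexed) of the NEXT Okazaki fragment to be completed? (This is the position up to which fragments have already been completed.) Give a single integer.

Answer: 30

Derivation:
Step 1: advance 3 -> fork_pos = 0 + 3 = 3. Next multiple of 5 is 5 (not reached); still 0 fragment(s).
Step 2: advance 5 -> fork_pos = 3 + 5 = 8. Reached multiple(s) of 5: 5 -> fragment 1 completed (1 total).
Step 3: advance 16 -> fork_pos = 8 + 16 = 24. Reached multiple(s) of 5: 10, 15, 20 -> fragments 2-4 completed (4 total).
Step 4: advance 2 -> fork_pos = 24 + 2 = 26. Reached multiple(s) of 5: 25 -> fragment 5 completed (5 total).
Step 5: advance 6 -> fork_pos = 26 + 6 = 32. Reached multiple(s) of 5: 30 -> fragment 6 completed (6 total).
6 fragment(s) completed, covering template[0:30] (6 x 5 = 30). The next fragment, fragment 7, covers template[30:35], so it starts at position 30.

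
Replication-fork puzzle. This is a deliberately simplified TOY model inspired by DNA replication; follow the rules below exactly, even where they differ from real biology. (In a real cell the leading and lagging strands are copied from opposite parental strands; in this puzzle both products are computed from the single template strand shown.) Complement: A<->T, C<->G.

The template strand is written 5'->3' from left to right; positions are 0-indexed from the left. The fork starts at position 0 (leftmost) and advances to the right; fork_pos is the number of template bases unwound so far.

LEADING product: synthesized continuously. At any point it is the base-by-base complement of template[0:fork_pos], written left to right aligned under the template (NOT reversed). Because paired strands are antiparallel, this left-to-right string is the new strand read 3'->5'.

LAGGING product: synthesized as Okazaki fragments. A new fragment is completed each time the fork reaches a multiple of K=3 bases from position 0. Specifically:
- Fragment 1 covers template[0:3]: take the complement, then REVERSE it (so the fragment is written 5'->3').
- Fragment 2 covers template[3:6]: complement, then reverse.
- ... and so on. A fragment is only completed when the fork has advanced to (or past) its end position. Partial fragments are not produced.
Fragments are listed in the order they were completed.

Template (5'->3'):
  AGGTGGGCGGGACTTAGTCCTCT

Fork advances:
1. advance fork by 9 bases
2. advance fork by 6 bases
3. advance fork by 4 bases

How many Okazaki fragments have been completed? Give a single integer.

Answer: 6

Derivation:
Step 1: advance 9 -> fork_pos = 0 + 9 = 9. Reached multiple(s) of 3: 3, 6, 9 -> fragments 1-3 completed (3 total).
Step 2: advance 6 -> fork_pos = 9 + 6 = 15. Reached multiple(s) of 3: 12, 15 -> fragments 4-5 completed (5 total).
Step 3: advance 4 -> fork_pos = 15 + 4 = 19. Reached multiple(s) of 3: 18 -> fragment 6 completed (6 total).
Check: final fork_pos = 19; the multiples of 3 that are <= 19 are 3..18 -> 19 // 3 = 6 completed fragment(s).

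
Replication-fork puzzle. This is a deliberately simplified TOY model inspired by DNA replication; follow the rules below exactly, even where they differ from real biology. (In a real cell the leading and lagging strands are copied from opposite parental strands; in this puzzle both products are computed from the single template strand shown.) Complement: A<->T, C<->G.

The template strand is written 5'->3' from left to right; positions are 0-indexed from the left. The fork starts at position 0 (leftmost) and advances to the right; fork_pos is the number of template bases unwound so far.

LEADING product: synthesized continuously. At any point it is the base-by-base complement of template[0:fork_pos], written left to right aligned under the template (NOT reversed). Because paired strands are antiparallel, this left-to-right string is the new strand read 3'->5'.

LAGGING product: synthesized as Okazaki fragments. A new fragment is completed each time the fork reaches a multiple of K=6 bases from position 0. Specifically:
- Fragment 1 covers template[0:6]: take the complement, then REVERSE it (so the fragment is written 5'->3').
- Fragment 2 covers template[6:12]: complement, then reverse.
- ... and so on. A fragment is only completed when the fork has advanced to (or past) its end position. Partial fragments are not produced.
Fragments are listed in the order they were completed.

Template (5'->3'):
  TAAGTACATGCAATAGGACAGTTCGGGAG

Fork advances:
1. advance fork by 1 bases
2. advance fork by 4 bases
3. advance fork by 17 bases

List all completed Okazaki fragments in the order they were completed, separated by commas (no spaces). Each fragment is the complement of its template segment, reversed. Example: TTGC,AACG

Step 1: advance 1 -> fork_pos = 0 + 1 = 1. Next multiple of 6 is 6 (not reached); still 0 fragment(s).
Step 2: advance 4 -> fork_pos = 1 + 4 = 5. Next multiple of 6 is 6 (not reached); still 0 fragment(s).
Step 3: advance 17 -> fork_pos = 5 + 17 = 22. Reached multiple(s) of 6: 6, 12, 18 -> fragments 1-3 completed (3 total).
Final fork_pos = 22, so 3 fragment(s) are complete. Build each: template segment -> complement -> reverse.
Fragment 1: template[0:6] = TAAGTA -> complement ATTCAT -> reversed TACTTA
Fragment 2: template[6:12] = CATGCA -> complement GTACGT -> reversed TGCATG
Fragment 3: template[12:18] = ATAGGA -> complement TATCCT -> reversed TCCTAT

Answer: TACTTA,TGCATG,TCCTAT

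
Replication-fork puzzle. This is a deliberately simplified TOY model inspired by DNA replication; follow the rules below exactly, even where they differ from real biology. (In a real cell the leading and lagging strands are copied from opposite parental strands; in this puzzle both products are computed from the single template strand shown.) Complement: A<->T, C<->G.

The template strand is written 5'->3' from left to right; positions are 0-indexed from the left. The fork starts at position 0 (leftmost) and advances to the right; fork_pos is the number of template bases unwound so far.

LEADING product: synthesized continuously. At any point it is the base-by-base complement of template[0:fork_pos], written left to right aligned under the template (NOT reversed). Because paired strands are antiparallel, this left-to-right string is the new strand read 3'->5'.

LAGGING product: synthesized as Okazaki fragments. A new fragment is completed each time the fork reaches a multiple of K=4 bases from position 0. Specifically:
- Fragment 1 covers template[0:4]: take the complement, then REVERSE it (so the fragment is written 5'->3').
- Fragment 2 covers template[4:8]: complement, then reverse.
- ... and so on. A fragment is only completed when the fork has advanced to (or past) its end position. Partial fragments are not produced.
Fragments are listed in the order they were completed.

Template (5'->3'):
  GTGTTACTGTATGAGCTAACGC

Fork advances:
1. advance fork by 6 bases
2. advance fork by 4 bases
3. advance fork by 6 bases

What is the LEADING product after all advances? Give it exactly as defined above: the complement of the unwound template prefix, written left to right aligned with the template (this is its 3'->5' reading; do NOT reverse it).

Step 1: advance 6 -> fork_pos = 0 + 6 = 6.
Step 2: advance 4 -> fork_pos = 6 + 4 = 10.
Step 3: advance 6 -> fork_pos = 10 + 6 = 16.
Unwound prefix: template[0:16] = GTGTTACTGTATGAGC
Complement it base by base (A<->T, C<->G), keeping left-to-right order:
  [0:5] GTGTT -> CACAA
  [5:10] ACTGT -> TGACA
  [10:15] ATGAG -> TACTC
  [15:16] C -> G
Concatenate: CACAATGACATACTCG (length 16; written aligned with the template, i.e. 3'->5').

Answer: CACAATGACATACTCG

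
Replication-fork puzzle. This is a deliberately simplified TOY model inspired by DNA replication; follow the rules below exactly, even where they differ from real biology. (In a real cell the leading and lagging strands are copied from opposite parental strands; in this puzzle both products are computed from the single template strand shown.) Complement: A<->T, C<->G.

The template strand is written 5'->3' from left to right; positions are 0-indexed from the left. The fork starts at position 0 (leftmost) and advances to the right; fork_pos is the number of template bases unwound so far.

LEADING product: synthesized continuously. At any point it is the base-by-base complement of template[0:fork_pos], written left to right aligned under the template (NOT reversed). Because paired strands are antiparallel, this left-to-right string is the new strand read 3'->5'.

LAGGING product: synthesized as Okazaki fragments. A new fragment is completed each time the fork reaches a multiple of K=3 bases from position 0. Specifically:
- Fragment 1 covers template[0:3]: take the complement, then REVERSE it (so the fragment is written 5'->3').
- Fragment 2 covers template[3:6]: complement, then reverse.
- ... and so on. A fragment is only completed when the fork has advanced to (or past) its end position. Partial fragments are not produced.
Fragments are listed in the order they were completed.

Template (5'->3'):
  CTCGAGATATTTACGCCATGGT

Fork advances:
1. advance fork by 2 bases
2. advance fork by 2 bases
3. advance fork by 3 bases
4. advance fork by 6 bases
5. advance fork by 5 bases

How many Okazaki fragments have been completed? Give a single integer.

Step 1: advance 2 -> fork_pos = 0 + 2 = 2. Next multiple of 3 is 3 (not reached); still 0 fragment(s).
Step 2: advance 2 -> fork_pos = 2 + 2 = 4. Reached multiple(s) of 3: 3 -> fragment 1 completed (1 total).
Step 3: advance 3 -> fork_pos = 4 + 3 = 7. Reached multiple(s) of 3: 6 -> fragment 2 completed (2 total).
Step 4: advance 6 -> fork_pos = 7 + 6 = 13. Reached multiple(s) of 3: 9, 12 -> fragments 3-4 completed (4 total).
Step 5: advance 5 -> fork_pos = 13 + 5 = 18. Reached multiple(s) of 3: 15, 18 -> fragments 5-6 completed (6 total).
Check: final fork_pos = 18; the multiples of 3 that are <= 18 are 3..18 -> 18 // 3 = 6 completed fragment(s).

Answer: 6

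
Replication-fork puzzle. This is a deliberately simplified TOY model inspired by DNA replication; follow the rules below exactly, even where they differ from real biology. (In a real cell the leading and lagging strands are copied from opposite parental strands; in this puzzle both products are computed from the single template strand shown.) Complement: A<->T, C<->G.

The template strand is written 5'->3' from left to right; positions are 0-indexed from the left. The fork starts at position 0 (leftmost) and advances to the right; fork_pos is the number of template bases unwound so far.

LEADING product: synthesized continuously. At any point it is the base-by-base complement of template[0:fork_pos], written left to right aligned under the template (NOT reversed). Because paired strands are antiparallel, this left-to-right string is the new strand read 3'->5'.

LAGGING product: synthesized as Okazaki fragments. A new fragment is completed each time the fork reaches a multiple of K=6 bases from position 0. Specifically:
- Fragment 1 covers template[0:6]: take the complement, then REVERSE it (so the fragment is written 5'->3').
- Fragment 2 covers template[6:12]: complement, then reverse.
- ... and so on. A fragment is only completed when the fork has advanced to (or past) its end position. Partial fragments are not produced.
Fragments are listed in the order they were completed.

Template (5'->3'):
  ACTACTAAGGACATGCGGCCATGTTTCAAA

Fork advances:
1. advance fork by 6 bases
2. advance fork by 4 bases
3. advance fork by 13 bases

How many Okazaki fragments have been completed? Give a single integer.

Answer: 3

Derivation:
Step 1: advance 6 -> fork_pos = 0 + 6 = 6. Reached multiple(s) of 6: 6 -> fragment 1 completed (1 total).
Step 2: advance 4 -> fork_pos = 6 + 4 = 10. Next multiple of 6 is 12 (not reached); still 1 fragment(s).
Step 3: advance 13 -> fork_pos = 10 + 13 = 23. Reached multiple(s) of 6: 12, 18 -> fragments 2-3 completed (3 total).
Check: final fork_pos = 23; the multiples of 6 that are <= 23 are 6..18 -> 23 // 6 = 3 completed fragment(s).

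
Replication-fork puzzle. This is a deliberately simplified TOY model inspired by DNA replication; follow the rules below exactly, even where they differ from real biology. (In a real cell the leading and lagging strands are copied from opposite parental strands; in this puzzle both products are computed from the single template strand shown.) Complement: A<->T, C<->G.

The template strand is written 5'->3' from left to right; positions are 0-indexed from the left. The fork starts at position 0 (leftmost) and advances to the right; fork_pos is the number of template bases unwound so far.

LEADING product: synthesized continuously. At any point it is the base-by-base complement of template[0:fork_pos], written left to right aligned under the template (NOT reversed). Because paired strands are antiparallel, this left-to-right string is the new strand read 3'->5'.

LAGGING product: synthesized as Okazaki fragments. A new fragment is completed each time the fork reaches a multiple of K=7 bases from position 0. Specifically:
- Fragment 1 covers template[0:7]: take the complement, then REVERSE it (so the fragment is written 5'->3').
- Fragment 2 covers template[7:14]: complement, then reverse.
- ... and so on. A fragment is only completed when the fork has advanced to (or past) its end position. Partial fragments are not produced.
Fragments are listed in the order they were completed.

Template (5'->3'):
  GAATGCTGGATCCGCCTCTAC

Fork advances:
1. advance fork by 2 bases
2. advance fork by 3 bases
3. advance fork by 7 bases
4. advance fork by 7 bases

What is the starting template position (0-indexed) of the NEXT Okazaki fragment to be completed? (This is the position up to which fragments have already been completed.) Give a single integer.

Step 1: advance 2 -> fork_pos = 0 + 2 = 2. Next multiple of 7 is 7 (not reached); still 0 fragment(s).
Step 2: advance 3 -> fork_pos = 2 + 3 = 5. Next multiple of 7 is 7 (not reached); still 0 fragment(s).
Step 3: advance 7 -> fork_pos = 5 + 7 = 12. Reached multiple(s) of 7: 7 -> fragment 1 completed (1 total).
Step 4: advance 7 -> fork_pos = 12 + 7 = 19. Reached multiple(s) of 7: 14 -> fragment 2 completed (2 total).
2 fragment(s) completed, covering template[0:14] (2 x 7 = 14). The next fragment, fragment 3, covers template[14:21], so it starts at position 14.

Answer: 14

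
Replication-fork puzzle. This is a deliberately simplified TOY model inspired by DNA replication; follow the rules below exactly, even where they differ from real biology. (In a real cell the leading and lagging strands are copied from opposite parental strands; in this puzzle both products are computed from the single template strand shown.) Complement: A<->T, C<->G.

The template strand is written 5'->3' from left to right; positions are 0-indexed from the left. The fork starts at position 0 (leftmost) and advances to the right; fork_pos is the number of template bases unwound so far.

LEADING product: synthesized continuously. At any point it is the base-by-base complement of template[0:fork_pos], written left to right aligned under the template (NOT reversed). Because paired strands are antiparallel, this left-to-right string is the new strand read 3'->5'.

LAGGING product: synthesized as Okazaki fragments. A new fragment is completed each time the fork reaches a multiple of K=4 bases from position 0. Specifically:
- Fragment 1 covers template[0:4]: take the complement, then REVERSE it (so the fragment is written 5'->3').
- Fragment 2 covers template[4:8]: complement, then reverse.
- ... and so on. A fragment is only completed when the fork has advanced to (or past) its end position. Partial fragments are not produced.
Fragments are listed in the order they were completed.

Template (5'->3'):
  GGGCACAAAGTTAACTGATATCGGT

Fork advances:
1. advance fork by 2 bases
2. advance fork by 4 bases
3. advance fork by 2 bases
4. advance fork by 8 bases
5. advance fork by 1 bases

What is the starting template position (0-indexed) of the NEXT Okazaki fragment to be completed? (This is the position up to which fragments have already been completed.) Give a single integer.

Step 1: advance 2 -> fork_pos = 0 + 2 = 2. Next multiple of 4 is 4 (not reached); still 0 fragment(s).
Step 2: advance 4 -> fork_pos = 2 + 4 = 6. Reached multiple(s) of 4: 4 -> fragment 1 completed (1 total).
Step 3: advance 2 -> fork_pos = 6 + 2 = 8. Reached multiple(s) of 4: 8 -> fragment 2 completed (2 total).
Step 4: advance 8 -> fork_pos = 8 + 8 = 16. Reached multiple(s) of 4: 12, 16 -> fragments 3-4 completed (4 total).
Step 5: advance 1 -> fork_pos = 16 + 1 = 17. Next multiple of 4 is 20 (not reached); still 4 fragment(s).
4 fragment(s) completed, covering template[0:16] (4 x 4 = 16). The next fragment, fragment 5, covers template[16:20], so it starts at position 16.

Answer: 16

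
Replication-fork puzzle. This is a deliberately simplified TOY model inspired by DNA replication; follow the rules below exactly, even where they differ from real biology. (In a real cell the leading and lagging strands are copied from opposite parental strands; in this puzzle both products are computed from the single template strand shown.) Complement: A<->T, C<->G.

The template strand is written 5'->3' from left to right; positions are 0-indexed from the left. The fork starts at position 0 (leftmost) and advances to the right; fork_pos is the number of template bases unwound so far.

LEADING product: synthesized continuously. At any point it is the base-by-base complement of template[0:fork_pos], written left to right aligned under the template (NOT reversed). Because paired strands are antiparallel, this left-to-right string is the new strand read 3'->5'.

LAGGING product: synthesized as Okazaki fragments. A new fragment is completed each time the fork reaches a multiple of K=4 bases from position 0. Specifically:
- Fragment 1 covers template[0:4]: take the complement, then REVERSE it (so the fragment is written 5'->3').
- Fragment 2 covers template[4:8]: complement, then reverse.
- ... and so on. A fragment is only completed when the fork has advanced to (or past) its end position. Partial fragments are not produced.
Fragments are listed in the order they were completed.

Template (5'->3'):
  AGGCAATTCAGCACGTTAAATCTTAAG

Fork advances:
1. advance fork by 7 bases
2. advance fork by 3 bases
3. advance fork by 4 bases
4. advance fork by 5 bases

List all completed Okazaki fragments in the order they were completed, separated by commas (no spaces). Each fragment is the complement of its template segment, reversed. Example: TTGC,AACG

Step 1: advance 7 -> fork_pos = 0 + 7 = 7. Reached multiple(s) of 4: 4 -> fragment 1 completed (1 total).
Step 2: advance 3 -> fork_pos = 7 + 3 = 10. Reached multiple(s) of 4: 8 -> fragment 2 completed (2 total).
Step 3: advance 4 -> fork_pos = 10 + 4 = 14. Reached multiple(s) of 4: 12 -> fragment 3 completed (3 total).
Step 4: advance 5 -> fork_pos = 14 + 5 = 19. Reached multiple(s) of 4: 16 -> fragment 4 completed (4 total).
Final fork_pos = 19, so 4 fragment(s) are complete. Build each: template segment -> complement -> reverse.
Fragment 1: template[0:4] = AGGC -> complement TCCG -> reversed GCCT
Fragment 2: template[4:8] = AATT -> complement TTAA -> reversed AATT
Fragment 3: template[8:12] = CAGC -> complement GTCG -> reversed GCTG
Fragment 4: template[12:16] = ACGT -> complement TGCA -> reversed ACGT

Answer: GCCT,AATT,GCTG,ACGT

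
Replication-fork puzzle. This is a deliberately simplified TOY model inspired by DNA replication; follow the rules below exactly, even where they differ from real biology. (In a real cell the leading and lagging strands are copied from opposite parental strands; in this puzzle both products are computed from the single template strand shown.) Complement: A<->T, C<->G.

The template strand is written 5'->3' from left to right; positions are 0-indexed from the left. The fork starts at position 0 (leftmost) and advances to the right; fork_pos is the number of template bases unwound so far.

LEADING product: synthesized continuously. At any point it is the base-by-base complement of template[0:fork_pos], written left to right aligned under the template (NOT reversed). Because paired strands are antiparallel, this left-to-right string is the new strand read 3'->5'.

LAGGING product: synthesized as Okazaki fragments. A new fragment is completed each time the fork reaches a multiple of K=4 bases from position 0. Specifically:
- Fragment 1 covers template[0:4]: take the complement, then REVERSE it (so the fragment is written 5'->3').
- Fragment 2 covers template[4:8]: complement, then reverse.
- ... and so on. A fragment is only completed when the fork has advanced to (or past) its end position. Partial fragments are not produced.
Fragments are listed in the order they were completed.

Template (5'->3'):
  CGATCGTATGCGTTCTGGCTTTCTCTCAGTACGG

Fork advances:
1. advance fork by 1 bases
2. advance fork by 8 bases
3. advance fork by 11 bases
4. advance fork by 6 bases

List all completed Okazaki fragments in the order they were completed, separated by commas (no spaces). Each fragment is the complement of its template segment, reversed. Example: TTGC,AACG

Answer: ATCG,TACG,CGCA,AGAA,AGCC,AGAA

Derivation:
Step 1: advance 1 -> fork_pos = 0 + 1 = 1. Next multiple of 4 is 4 (not reached); still 0 fragment(s).
Step 2: advance 8 -> fork_pos = 1 + 8 = 9. Reached multiple(s) of 4: 4, 8 -> fragments 1-2 completed (2 total).
Step 3: advance 11 -> fork_pos = 9 + 11 = 20. Reached multiple(s) of 4: 12, 16, 20 -> fragments 3-5 completed (5 total).
Step 4: advance 6 -> fork_pos = 20 + 6 = 26. Reached multiple(s) of 4: 24 -> fragment 6 completed (6 total).
Final fork_pos = 26, so 6 fragment(s) are complete. Build each: template segment -> complement -> reverse.
Fragment 1: template[0:4] = CGAT -> complement GCTA -> reversed ATCG
Fragment 2: template[4:8] = CGTA -> complement GCAT -> reversed TACG
Fragment 3: template[8:12] = TGCG -> complement ACGC -> reversed CGCA
Fragment 4: template[12:16] = TTCT -> complement AAGA -> reversed AGAA
Fragment 5: template[16:20] = GGCT -> complement CCGA -> reversed AGCC
Fragment 6: template[20:24] = TTCT -> complement AAGA -> reversed AGAA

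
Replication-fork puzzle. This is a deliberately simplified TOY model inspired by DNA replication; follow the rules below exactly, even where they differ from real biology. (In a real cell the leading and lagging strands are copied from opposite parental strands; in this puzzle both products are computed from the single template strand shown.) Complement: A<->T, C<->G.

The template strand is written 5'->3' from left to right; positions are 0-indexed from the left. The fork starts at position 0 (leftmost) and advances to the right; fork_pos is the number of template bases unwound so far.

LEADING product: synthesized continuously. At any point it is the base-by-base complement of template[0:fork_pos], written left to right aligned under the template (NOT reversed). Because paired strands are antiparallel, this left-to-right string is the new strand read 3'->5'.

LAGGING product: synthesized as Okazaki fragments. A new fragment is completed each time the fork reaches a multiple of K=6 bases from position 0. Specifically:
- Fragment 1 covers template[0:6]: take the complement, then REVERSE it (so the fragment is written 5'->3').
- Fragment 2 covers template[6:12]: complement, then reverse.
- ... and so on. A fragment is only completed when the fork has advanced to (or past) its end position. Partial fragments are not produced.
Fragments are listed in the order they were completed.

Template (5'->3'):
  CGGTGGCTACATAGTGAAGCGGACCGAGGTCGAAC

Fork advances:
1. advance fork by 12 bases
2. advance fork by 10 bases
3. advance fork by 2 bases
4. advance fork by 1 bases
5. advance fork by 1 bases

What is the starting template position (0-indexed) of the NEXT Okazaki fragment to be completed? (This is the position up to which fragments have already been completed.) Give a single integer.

Answer: 24

Derivation:
Step 1: advance 12 -> fork_pos = 0 + 12 = 12. Reached multiple(s) of 6: 6, 12 -> fragments 1-2 completed (2 total).
Step 2: advance 10 -> fork_pos = 12 + 10 = 22. Reached multiple(s) of 6: 18 -> fragment 3 completed (3 total).
Step 3: advance 2 -> fork_pos = 22 + 2 = 24. Reached multiple(s) of 6: 24 -> fragment 4 completed (4 total).
Step 4: advance 1 -> fork_pos = 24 + 1 = 25. Next multiple of 6 is 30 (not reached); still 4 fragment(s).
Step 5: advance 1 -> fork_pos = 25 + 1 = 26. Next multiple of 6 is 30 (not reached); still 4 fragment(s).
4 fragment(s) completed, covering template[0:24] (4 x 6 = 24). The next fragment, fragment 5, covers template[24:30], so it starts at position 24.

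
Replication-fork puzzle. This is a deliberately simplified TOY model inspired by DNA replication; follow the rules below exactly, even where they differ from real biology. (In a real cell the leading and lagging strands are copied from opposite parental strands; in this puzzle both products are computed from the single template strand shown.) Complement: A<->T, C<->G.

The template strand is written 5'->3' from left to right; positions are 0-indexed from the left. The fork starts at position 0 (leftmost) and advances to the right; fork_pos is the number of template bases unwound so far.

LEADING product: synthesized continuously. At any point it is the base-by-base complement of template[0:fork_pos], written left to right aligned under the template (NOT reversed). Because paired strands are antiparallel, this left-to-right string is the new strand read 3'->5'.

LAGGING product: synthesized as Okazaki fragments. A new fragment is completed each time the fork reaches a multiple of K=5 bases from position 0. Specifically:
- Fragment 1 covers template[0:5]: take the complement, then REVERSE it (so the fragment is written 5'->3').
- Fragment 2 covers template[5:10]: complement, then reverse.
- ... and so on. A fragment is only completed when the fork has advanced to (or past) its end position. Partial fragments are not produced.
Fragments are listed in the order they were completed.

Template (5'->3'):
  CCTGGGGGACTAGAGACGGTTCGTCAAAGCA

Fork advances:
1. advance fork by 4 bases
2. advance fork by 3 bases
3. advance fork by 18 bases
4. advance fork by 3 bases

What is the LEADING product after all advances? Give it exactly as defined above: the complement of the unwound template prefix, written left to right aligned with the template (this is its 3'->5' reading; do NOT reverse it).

Answer: GGACCCCCTGATCTCTGCCAAGCAGTTT

Derivation:
Step 1: advance 4 -> fork_pos = 0 + 4 = 4.
Step 2: advance 3 -> fork_pos = 4 + 3 = 7.
Step 3: advance 18 -> fork_pos = 7 + 18 = 25.
Step 4: advance 3 -> fork_pos = 25 + 3 = 28.
Unwound prefix: template[0:28] = CCTGGGGGACTAGAGACGGTTCGTCAAA
Complement it base by base (A<->T, C<->G), keeping left-to-right order:
  [0:5] CCTGG -> GGACC
  [5:10] GGGAC -> CCCTG
  [10:15] TAGAG -> ATCTC
  [15:20] ACGGT -> TGCCA
  [20:25] TCGTC -> AGCAG
  [25:28] AAA -> TTT
Concatenate: GGACCCCCTGATCTCTGCCAAGCAGTTT (length 28; written aligned with the template, i.e. 3'->5').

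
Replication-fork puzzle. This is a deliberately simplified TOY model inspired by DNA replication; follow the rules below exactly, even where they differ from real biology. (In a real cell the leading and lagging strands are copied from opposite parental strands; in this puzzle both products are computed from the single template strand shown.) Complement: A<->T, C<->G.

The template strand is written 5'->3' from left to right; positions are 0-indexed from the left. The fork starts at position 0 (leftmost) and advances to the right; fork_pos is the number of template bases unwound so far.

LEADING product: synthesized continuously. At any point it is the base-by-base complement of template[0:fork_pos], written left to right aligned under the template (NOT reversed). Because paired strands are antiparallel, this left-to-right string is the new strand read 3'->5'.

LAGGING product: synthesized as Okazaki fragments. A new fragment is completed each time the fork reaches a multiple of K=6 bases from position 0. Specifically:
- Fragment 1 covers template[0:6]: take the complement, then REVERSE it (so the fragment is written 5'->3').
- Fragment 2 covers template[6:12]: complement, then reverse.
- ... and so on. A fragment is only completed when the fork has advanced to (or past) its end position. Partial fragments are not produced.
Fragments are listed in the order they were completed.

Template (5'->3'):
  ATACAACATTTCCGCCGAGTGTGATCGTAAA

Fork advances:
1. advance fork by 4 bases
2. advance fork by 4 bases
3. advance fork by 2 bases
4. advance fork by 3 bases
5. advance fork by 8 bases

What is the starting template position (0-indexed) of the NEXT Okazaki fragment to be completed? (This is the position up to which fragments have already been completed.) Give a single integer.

Answer: 18

Derivation:
Step 1: advance 4 -> fork_pos = 0 + 4 = 4. Next multiple of 6 is 6 (not reached); still 0 fragment(s).
Step 2: advance 4 -> fork_pos = 4 + 4 = 8. Reached multiple(s) of 6: 6 -> fragment 1 completed (1 total).
Step 3: advance 2 -> fork_pos = 8 + 2 = 10. Next multiple of 6 is 12 (not reached); still 1 fragment(s).
Step 4: advance 3 -> fork_pos = 10 + 3 = 13. Reached multiple(s) of 6: 12 -> fragment 2 completed (2 total).
Step 5: advance 8 -> fork_pos = 13 + 8 = 21. Reached multiple(s) of 6: 18 -> fragment 3 completed (3 total).
3 fragment(s) completed, covering template[0:18] (3 x 6 = 18). The next fragment, fragment 4, covers template[18:24], so it starts at position 18.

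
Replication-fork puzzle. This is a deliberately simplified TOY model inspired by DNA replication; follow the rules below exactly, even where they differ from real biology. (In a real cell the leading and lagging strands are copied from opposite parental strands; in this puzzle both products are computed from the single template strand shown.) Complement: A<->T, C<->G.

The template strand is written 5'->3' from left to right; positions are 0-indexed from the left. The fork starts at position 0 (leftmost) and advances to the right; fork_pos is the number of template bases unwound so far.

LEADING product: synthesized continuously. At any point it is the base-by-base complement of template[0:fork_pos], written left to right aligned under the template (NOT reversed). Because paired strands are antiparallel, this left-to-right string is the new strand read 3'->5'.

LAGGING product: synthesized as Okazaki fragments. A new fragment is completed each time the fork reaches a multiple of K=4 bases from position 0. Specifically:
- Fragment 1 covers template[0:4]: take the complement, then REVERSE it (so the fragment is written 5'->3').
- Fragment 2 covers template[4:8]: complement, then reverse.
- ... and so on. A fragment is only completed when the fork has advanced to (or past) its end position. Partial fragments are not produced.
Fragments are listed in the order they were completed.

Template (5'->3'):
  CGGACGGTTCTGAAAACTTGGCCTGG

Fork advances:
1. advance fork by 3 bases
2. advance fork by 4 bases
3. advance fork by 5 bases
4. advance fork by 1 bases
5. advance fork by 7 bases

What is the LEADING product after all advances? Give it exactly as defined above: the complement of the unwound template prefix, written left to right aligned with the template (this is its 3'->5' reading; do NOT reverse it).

Answer: GCCTGCCAAGACTTTTGAAC

Derivation:
Step 1: advance 3 -> fork_pos = 0 + 3 = 3.
Step 2: advance 4 -> fork_pos = 3 + 4 = 7.
Step 3: advance 5 -> fork_pos = 7 + 5 = 12.
Step 4: advance 1 -> fork_pos = 12 + 1 = 13.
Step 5: advance 7 -> fork_pos = 13 + 7 = 20.
Unwound prefix: template[0:20] = CGGACGGTTCTGAAAACTTG
Complement it base by base (A<->T, C<->G), keeping left-to-right order:
  [0:5] CGGAC -> GCCTG
  [5:10] GGTTC -> CCAAG
  [10:15] TGAAA -> ACTTT
  [15:20] ACTTG -> TGAAC
Concatenate: GCCTGCCAAGACTTTTGAAC (length 20; written aligned with the template, i.e. 3'->5').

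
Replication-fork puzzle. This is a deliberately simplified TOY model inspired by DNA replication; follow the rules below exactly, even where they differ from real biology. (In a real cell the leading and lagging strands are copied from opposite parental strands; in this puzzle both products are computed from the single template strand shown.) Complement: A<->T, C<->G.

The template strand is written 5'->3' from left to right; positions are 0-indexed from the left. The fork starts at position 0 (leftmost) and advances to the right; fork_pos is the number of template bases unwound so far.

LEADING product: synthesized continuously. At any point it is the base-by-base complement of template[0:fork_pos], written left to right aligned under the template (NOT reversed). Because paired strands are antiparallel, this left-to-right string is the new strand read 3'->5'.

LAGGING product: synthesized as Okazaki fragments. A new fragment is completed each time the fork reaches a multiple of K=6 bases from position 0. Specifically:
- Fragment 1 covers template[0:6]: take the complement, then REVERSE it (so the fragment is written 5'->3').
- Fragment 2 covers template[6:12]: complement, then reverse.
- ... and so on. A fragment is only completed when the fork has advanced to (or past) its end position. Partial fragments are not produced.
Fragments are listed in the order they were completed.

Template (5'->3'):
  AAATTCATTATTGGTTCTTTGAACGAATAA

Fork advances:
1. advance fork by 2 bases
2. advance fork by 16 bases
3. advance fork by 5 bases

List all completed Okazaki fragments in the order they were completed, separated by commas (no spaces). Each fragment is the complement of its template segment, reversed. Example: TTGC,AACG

Step 1: advance 2 -> fork_pos = 0 + 2 = 2. Next multiple of 6 is 6 (not reached); still 0 fragment(s).
Step 2: advance 16 -> fork_pos = 2 + 16 = 18. Reached multiple(s) of 6: 6, 12, 18 -> fragments 1-3 completed (3 total).
Step 3: advance 5 -> fork_pos = 18 + 5 = 23. Next multiple of 6 is 24 (not reached); still 3 fragment(s).
Final fork_pos = 23, so 3 fragment(s) are complete. Build each: template segment -> complement -> reverse.
Fragment 1: template[0:6] = AAATTC -> complement TTTAAG -> reversed GAATTT
Fragment 2: template[6:12] = ATTATT -> complement TAATAA -> reversed AATAAT
Fragment 3: template[12:18] = GGTTCT -> complement CCAAGA -> reversed AGAACC

Answer: GAATTT,AATAAT,AGAACC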